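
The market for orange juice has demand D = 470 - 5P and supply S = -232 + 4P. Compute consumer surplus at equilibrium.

Equilibrium: 470 - 5P = -232 + 4P gives P* = 78, Q* = 80.
Demand choke price (D = 0): P = 94.
CS = ½(94 − 78)(80) = 640.

Consumer surplus = 640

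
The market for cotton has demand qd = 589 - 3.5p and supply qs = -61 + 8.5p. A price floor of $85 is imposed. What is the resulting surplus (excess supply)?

Surplus = 370

Equilibrium price would be p* = 325/6, so the floor at 85 binds.
At p = 85: qd = 291.5, qs = 661.5.
Surplus = 661.5 − 291.5 = 370.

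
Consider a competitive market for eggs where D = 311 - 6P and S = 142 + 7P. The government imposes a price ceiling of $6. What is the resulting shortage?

Shortage = 91

Equilibrium price would be P* = 13, so the ceiling at 6 binds.
At P = 6: D = 311 − 6(6) = 275, S = 142 + 7(6) = 184.
Shortage = 275 − 184 = 91.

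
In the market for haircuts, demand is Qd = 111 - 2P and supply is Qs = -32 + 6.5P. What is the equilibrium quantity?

Set Qd = Qs: 111 - 2P = -32 + 6.5P.
143 = 8.5P, so P* = 286/17.
Q* = 111 − 2(286/17) = 1315/17.

Q* = 1315/17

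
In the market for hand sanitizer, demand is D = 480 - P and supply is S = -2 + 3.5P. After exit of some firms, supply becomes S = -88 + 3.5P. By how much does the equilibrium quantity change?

ΔQ = -172/9

Original equilibrium: P* = 964/9, Q* = 3356/9.
New equilibrium: 480 - P = -88 + 3.5P, so 568 = 4.5P and P' = 1136/9; Q' = 480 − 1(1136/9) = 3184/9.
Change in quantity: 3184/9 − 3356/9 = -172/9.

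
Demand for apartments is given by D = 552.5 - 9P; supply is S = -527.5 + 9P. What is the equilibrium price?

Set D = S: 552.5 - 9P = -527.5 + 9P.
1080 = 18P, so P* = 60.
Q* = 552.5 − 9(60) = 12.5.

P* = 60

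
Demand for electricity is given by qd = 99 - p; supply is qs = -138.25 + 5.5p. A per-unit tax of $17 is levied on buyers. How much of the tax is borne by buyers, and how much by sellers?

Pre-tax equilibrium: p* = 36.5, q* = 62.5.
Tax on buyers shifts demand to qd = 99 − 1(p + 17) = 82 - p.
82 - p = -138.25 + 5.5p gives seller price ps = 881/26; buyers pay pb = 881/26 + 17 = 1323/26.
New quantity: q = 99 − 1(1323/26) = 1251/26.
Buyer burden = 1323/26 − 36.5 = 187/13; seller burden = 36.5 − 881/26 = 34/13.

Buyers bear 187/13, sellers bear 34/13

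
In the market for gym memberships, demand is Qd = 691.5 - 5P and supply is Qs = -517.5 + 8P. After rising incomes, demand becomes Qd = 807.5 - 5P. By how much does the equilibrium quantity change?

Original equilibrium: P* = 93, Q* = 226.5.
New equilibrium: 807.5 - 5P = -517.5 + 8P, so 1325 = 13P and P' = 1325/13; Q' = 807.5 − 5(1325/13) = 7745/26.
Change in quantity: 7745/26 − 226.5 = 928/13.

ΔQ = 928/13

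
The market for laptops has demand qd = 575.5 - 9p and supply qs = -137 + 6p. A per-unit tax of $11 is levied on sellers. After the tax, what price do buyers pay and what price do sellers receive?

Pre-tax equilibrium: p* = 47.5, q* = 148.
Tax on sellers shifts supply to qs = -137 + 6(p − 11) = -203 + 6p.
575.5 - 9p = -203 + 6p gives buyer price pb = 51.9; sellers receive ps = 51.9 − 11 = 40.9.
New quantity: q = 575.5 − 9(51.9) = 108.4.

Buyers pay $51.9, sellers receive $40.9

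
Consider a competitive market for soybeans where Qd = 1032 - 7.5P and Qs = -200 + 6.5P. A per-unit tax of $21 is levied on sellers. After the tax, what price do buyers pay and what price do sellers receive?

Pre-tax equilibrium: P* = 88, Q* = 372.
Tax on sellers shifts supply to Qs = -200 + 6.5(P − 21) = -336.5 + 6.5P.
1032 - 7.5P = -336.5 + 6.5P gives buyer price Pb = 97.75; sellers receive Ps = 97.75 − 21 = 76.75.
New quantity: Q = 1032 − 7.5(97.75) = 298.875.

Buyers pay $97.75, sellers receive $76.75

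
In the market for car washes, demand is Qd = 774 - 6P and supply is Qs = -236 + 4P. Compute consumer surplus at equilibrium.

Consumer surplus = 2352

Equilibrium: 774 - 6P = -236 + 4P gives P* = 101, Q* = 168.
Demand choke price (Qd = 0): P = 129.
CS = ½(129 − 101)(168) = 2352.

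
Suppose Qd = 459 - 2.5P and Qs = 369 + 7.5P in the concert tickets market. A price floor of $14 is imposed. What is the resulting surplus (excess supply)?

Surplus = 50

Equilibrium price would be P* = 9, so the floor at 14 binds.
At P = 14: Qd = 424, Qs = 474.
Surplus = 474 − 424 = 50.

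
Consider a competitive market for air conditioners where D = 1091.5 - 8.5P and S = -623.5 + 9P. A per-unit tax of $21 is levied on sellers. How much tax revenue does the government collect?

Pre-tax equilibrium: P* = 98, Q* = 258.5.
Tax on sellers shifts supply to S = -623.5 + 9(P − 21) = -812.5 + 9P.
1091.5 - 8.5P = -812.5 + 9P gives buyer price Pb = 108.8; sellers receive Ps = 108.8 − 21 = 87.8.
New quantity: Q = 1091.5 − 8.5(108.8) = 166.7.
Revenue = 21 × 166.7 = 3500.7.

Tax revenue = 3500.7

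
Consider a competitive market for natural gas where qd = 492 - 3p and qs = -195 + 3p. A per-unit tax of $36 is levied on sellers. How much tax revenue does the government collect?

Tax revenue = 3402

Pre-tax equilibrium: p* = 114.5, q* = 148.5.
Tax on sellers shifts supply to qs = -195 + 3(p − 36) = -303 + 3p.
492 - 3p = -303 + 3p gives buyer price pb = 132.5; sellers receive ps = 132.5 − 36 = 96.5.
New quantity: q = 492 − 3(132.5) = 94.5.
Revenue = 36 × 94.5 = 3402.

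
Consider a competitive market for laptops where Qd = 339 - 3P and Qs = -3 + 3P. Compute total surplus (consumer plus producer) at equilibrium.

Equilibrium: 339 - 3P = -3 + 3P gives P* = 57, Q* = 168.
Demand choke price: P = 113; supply starts at P = 1.
CS = ½(113 − 57)(168) = 4704; PS = ½(57 − 1)(168) = 4704.

Total surplus = 9408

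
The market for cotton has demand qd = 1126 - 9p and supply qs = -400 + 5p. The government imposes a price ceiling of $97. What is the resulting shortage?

Equilibrium price would be p* = 109, so the ceiling at 97 binds.
At p = 97: qd = 1126 − 9(97) = 253, qs = -400 + 5(97) = 85.
Shortage = 253 − 85 = 168.

Shortage = 168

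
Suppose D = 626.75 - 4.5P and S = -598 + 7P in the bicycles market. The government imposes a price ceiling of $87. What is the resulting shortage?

Shortage = 224.25

Equilibrium price would be P* = 106.5, so the ceiling at 87 binds.
At P = 87: D = 626.75 − 4.5(87) = 235.25, S = -598 + 7(87) = 11.
Shortage = 235.25 − 11 = 224.25.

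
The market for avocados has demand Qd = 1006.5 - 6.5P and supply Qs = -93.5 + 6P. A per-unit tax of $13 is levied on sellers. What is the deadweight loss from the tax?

Deadweight loss = 263.64

Pre-tax equilibrium: P* = 88, Q* = 434.5.
Tax on sellers shifts supply to Qs = -93.5 + 6(P − 13) = -171.5 + 6P.
1006.5 - 6.5P = -171.5 + 6P gives buyer price Pb = 94.24; sellers receive Ps = 94.24 − 13 = 81.24.
New quantity: Q = 1006.5 − 6.5(94.24) = 393.94.
DWL = ½ × 13 × (434.5 − 393.94) = 263.64.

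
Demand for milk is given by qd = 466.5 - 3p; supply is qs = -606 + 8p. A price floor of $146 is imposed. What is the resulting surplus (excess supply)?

Surplus = 533.5

Equilibrium price would be p* = 97.5, so the floor at 146 binds.
At p = 146: qd = 28.5, qs = 562.
Surplus = 562 − 28.5 = 533.5.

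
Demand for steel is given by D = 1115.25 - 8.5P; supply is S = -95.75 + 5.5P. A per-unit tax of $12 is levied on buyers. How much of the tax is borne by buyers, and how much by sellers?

Buyers bear 33/7, sellers bear 51/7

Pre-tax equilibrium: P* = 86.5, Q* = 380.
Tax on buyers shifts demand to D = 1115.25 − 8.5(P + 12) = 1013.25 - 8.5P.
1013.25 - 8.5P = -95.75 + 5.5P gives seller price Ps = 1109/14; buyers pay Pb = 1109/14 + 12 = 1277/14.
New quantity: Q = 1115.25 − 8.5(1277/14) = 4759/14.
Buyer burden = 1277/14 − 86.5 = 33/7; seller burden = 86.5 − 1109/14 = 51/7.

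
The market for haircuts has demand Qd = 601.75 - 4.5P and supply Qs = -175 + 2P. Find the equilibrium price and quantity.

P* = 119.5, Q* = 64

Set Qd = Qs: 601.75 - 4.5P = -175 + 2P.
776.75 = 6.5P, so P* = 119.5.
Q* = 601.75 − 4.5(119.5) = 64.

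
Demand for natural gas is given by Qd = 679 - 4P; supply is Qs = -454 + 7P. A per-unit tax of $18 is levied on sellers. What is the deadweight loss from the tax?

Pre-tax equilibrium: P* = 103, Q* = 267.
Tax on sellers shifts supply to Qs = -454 + 7(P − 18) = -580 + 7P.
679 - 4P = -580 + 7P gives buyer price Pb = 1259/11; sellers receive Ps = 1259/11 − 18 = 1061/11.
New quantity: Q = 679 − 4(1259/11) = 2433/11.
DWL = ½ × 18 × (267 − 2433/11) = 4536/11.

Deadweight loss = 4536/11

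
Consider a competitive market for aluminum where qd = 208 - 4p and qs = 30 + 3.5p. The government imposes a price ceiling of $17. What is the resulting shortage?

Equilibrium price would be p* = 356/15, so the ceiling at 17 binds.
At p = 17: qd = 208 − 4(17) = 140, qs = 30 + 3.5(17) = 89.5.
Shortage = 140 − 89.5 = 50.5.

Shortage = 50.5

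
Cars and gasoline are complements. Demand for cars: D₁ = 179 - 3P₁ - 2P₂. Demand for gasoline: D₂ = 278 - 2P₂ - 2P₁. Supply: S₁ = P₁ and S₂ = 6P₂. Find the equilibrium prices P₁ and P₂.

Market 1: 179 - 3P₁ - 2P₂ = P₁ → 4P₁ + 2P₂ = 179.
Market 2: 8P₂ + 2P₁ = 278.
Eliminating P₂: 8×(1) − 2×(2) gives 28P₁ = 876, so P₁ = 219/7.
Back-substitute into (2): P₂ = (278 − 2×219/7) / 8 = 377/14.

P₁ = 219/7, P₂ = 377/14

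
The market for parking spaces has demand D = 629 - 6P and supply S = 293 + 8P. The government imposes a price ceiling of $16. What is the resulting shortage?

Shortage = 112

Equilibrium price would be P* = 24, so the ceiling at 16 binds.
At P = 16: D = 629 − 6(16) = 533, S = 293 + 8(16) = 421.
Shortage = 533 − 421 = 112.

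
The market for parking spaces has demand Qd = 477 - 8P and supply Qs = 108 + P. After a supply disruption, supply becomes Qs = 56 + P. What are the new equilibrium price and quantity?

P' = 421/9, Q' = 925/9

Original equilibrium: P* = 41, Q* = 149.
New equilibrium: 477 - 8P = 56 + P, so 421 = 9P and P' = 421/9; Q' = 477 − 8(421/9) = 925/9.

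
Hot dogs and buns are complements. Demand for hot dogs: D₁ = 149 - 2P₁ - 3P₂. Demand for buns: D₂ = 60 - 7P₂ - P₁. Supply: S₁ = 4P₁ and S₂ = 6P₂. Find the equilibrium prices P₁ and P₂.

Market 1: 149 - 2P₁ - 3P₂ = 4P₁ → 6P₁ + 3P₂ = 149.
Market 2: 13P₂ + P₁ = 60.
Eliminating P₂: 13×(1) − 3×(2) gives 75P₁ = 1757, so P₁ = 1757/75.
Back-substitute into (2): P₂ = (60 − 1×1757/75) / 13 = 211/75.

P₁ = 1757/75, P₂ = 211/75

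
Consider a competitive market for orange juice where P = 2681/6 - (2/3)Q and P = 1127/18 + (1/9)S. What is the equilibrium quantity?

Set the two price expressions equal: 2681/6 - (2/3)Q = 1127/18 + (1/9)Q.
3458/9 = (7/9)Q, so Q* = 494.
P* = 2681/6 − (2/3)(494) = 117.5.

Q* = 494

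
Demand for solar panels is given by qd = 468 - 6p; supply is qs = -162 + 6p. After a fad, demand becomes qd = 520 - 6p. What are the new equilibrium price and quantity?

p' = 341/6, q' = 179

Original equilibrium: p* = 52.5, q* = 153.
New equilibrium: 520 - 6p = -162 + 6p, so 682 = 12p and p' = 341/6; q' = 520 − 6(341/6) = 179.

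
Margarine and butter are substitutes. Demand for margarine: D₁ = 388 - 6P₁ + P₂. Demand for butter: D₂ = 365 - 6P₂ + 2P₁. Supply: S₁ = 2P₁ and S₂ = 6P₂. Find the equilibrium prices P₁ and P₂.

Market 1: 388 - 6P₁ + P₂ = 2P₁ → 8P₁ - P₂ = 388.
Market 2: 12P₂ - 2P₁ = 365.
Eliminating P₂: 12×(1) + 1×(2) gives 94P₁ = 5021, so P₁ = 5021/94.
Back-substitute into (2): P₂ = (365 + 2×5021/94) / 12 = 1848/47.

P₁ = 5021/94, P₂ = 1848/47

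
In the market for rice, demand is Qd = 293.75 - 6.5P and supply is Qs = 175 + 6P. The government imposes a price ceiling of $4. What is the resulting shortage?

Equilibrium price would be P* = 9.5, so the ceiling at 4 binds.
At P = 4: Qd = 293.75 − 6.5(4) = 267.75, Qs = 175 + 6(4) = 199.
Shortage = 267.75 − 199 = 68.75.

Shortage = 68.75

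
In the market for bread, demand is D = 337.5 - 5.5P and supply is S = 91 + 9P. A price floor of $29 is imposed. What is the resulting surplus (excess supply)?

Surplus = 174

Equilibrium price would be P* = 17, so the floor at 29 binds.
At P = 29: D = 178, S = 352.
Surplus = 352 − 178 = 174.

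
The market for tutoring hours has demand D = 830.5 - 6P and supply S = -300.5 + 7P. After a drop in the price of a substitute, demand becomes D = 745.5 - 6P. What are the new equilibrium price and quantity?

Original equilibrium: P* = 87, Q* = 308.5.
New equilibrium: 745.5 - 6P = -300.5 + 7P, so 1046 = 13P and P' = 1046/13; Q' = 745.5 − 6(1046/13) = 6831/26.

P' = 1046/13, Q' = 6831/26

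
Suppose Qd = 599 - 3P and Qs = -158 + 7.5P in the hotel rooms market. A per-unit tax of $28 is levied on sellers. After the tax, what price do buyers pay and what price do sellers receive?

Pre-tax equilibrium: P* = 1514/21, Q* = 2679/7.
Tax on sellers shifts supply to Qs = -158 + 7.5(P − 28) = -368 + 7.5P.
599 - 3P = -368 + 7.5P gives buyer price Pb = 1934/21; sellers receive Ps = 1934/21 − 28 = 1346/21.
New quantity: Q = 599 − 3(1934/21) = 2259/7.

Buyers pay 1934/21, sellers receive 1346/21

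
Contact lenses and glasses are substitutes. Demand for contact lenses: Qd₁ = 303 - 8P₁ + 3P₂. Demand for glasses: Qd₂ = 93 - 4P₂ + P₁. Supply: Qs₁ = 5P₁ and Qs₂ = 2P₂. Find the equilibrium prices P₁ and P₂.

P₁ = 27.96, P₂ = 20.16

Market 1: 303 - 8P₁ + 3P₂ = 5P₁ → 13P₁ - 3P₂ = 303.
Market 2: 6P₂ - P₁ = 93.
Eliminating P₂: 6×(1) + 3×(2) gives 75P₁ = 2097, so P₁ = 27.96.
Back-substitute into (2): P₂ = (93 + 1×27.96) / 6 = 20.16.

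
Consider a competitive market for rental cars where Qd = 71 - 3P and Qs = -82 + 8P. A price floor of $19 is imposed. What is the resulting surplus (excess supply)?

Equilibrium price would be P* = 153/11, so the floor at 19 binds.
At P = 19: Qd = 14, Qs = 70.
Surplus = 70 − 14 = 56.

Surplus = 56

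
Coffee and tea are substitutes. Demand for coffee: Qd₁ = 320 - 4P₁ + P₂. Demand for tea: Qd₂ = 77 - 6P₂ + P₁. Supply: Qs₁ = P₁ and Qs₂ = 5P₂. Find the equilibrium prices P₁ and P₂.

P₁ = 1199/18, P₂ = 235/18

Market 1: 320 - 4P₁ + P₂ = P₁ → 5P₁ - P₂ = 320.
Market 2: 11P₂ - P₁ = 77.
Eliminating P₂: 11×(1) + 1×(2) gives 54P₁ = 3597, so P₁ = 1199/18.
Back-substitute into (2): P₂ = (77 + 1×1199/18) / 11 = 235/18.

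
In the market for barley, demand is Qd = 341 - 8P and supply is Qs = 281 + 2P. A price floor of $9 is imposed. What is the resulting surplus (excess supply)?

Equilibrium price would be P* = 6, so the floor at 9 binds.
At P = 9: Qd = 269, Qs = 299.
Surplus = 299 − 269 = 30.

Surplus = 30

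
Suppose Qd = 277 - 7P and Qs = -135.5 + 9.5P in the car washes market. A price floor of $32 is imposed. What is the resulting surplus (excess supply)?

Surplus = 115.5

Equilibrium price would be P* = 25, so the floor at 32 binds.
At P = 32: Qd = 53, Qs = 168.5.
Surplus = 168.5 − 53 = 115.5.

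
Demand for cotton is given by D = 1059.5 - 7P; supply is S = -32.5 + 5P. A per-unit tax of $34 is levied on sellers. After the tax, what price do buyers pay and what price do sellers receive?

Pre-tax equilibrium: P* = 91, Q* = 422.5.
Tax on sellers shifts supply to S = -32.5 + 5(P − 34) = -202.5 + 5P.
1059.5 - 7P = -202.5 + 5P gives buyer price Pb = 631/6; sellers receive Ps = 631/6 − 34 = 427/6.
New quantity: Q = 1059.5 − 7(631/6) = 970/3.

Buyers pay 631/6, sellers receive 427/6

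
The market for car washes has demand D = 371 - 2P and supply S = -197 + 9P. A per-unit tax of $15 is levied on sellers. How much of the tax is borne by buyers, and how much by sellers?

Pre-tax equilibrium: P* = 568/11, Q* = 2945/11.
Tax on sellers shifts supply to S = -197 + 9(P − 15) = -332 + 9P.
371 - 2P = -332 + 9P gives buyer price Pb = 703/11; sellers receive Ps = 703/11 − 15 = 538/11.
New quantity: Q = 371 − 2(703/11) = 2675/11.
Buyer burden = 703/11 − 568/11 = 135/11; seller burden = 568/11 − 538/11 = 30/11.

Buyers bear 135/11, sellers bear 30/11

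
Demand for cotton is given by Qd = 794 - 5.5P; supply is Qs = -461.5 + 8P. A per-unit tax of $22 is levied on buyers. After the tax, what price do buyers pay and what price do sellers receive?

Buyers pay 2863/27, sellers receive 2269/27

Pre-tax equilibrium: P* = 93, Q* = 282.5.
Tax on buyers shifts demand to Qd = 794 − 5.5(P + 22) = 673 - 5.5P.
673 - 5.5P = -461.5 + 8P gives seller price Ps = 2269/27; buyers pay Pb = 2269/27 + 22 = 2863/27.
New quantity: Q = 794 − 5.5(2863/27) = 11383/54.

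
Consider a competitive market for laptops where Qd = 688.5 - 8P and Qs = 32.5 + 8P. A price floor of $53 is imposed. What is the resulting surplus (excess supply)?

Surplus = 192

Equilibrium price would be P* = 41, so the floor at 53 binds.
At P = 53: Qd = 264.5, Qs = 456.5.
Surplus = 456.5 − 264.5 = 192.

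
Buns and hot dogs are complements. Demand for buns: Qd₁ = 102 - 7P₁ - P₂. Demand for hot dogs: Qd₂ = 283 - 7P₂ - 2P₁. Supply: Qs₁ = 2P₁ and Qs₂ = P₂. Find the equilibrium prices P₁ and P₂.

P₁ = 533/70, P₂ = 2343/70

Market 1: 102 - 7P₁ - P₂ = 2P₁ → 9P₁ + P₂ = 102.
Market 2: 8P₂ + 2P₁ = 283.
Eliminating P₂: 8×(1) − 1×(2) gives 70P₁ = 533, so P₁ = 533/70.
Back-substitute into (2): P₂ = (283 − 2×533/70) / 8 = 2343/70.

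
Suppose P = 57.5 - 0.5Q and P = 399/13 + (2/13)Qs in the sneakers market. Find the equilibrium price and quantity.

P* = 37, Q* = 41

Set the two price expressions equal: 57.5 - 0.5Q = 399/13 + (2/13)Q.
697/26 = (17/26)Q, so Q* = 41.
P* = 57.5 − (0.5)(41) = 37.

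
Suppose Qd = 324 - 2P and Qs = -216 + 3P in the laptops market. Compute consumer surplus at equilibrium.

Consumer surplus = 2916

Equilibrium: 324 - 2P = -216 + 3P gives P* = 108, Q* = 108.
Demand choke price (Qd = 0): P = 162.
CS = ½(162 − 108)(108) = 2916.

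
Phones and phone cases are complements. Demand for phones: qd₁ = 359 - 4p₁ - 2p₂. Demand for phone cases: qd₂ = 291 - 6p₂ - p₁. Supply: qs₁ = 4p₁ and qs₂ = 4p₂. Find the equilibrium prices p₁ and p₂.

p₁ = 1504/39, p₂ = 1969/78

Market 1: 359 - 4p₁ - 2p₂ = 4p₁ → 8p₁ + 2p₂ = 359.
Market 2: 10p₂ + p₁ = 291.
Eliminating p₂: 10×(1) − 2×(2) gives 78p₁ = 3008, so p₁ = 1504/39.
Back-substitute into (2): p₂ = (291 − 1×1504/39) / 10 = 1969/78.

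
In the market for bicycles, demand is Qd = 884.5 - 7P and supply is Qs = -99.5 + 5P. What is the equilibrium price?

P* = 82

Set Qd = Qs: 884.5 - 7P = -99.5 + 5P.
984 = 12P, so P* = 82.
Q* = 884.5 − 7(82) = 310.5.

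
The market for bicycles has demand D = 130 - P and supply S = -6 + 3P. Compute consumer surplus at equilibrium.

Consumer surplus = 4608

Equilibrium: 130 - P = -6 + 3P gives P* = 34, Q* = 96.
Demand choke price (D = 0): P = 130.
CS = ½(130 − 34)(96) = 4608.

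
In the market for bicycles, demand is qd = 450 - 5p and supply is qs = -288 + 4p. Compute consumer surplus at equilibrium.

Consumer surplus = 160

Equilibrium: 450 - 5p = -288 + 4p gives p* = 82, q* = 40.
Demand choke price (qd = 0): p = 90.
CS = ½(90 − 82)(40) = 160.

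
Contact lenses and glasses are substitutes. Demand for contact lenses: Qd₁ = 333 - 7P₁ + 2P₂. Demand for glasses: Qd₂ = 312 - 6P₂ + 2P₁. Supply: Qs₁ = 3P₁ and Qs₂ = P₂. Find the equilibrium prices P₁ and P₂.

Market 1: 333 - 7P₁ + 2P₂ = 3P₁ → 10P₁ - 2P₂ = 333.
Market 2: 7P₂ - 2P₁ = 312.
Eliminating P₂: 7×(1) + 2×(2) gives 66P₁ = 2955, so P₁ = 985/22.
Back-substitute into (2): P₂ = (312 + 2×985/22) / 7 = 631/11.

P₁ = 985/22, P₂ = 631/11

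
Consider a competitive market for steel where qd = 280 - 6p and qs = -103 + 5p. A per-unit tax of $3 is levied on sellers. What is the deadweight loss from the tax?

Deadweight loss = 135/11

Pre-tax equilibrium: p* = 383/11, q* = 782/11.
Tax on sellers shifts supply to qs = -103 + 5(p − 3) = -118 + 5p.
280 - 6p = -118 + 5p gives buyer price pb = 398/11; sellers receive ps = 398/11 − 3 = 365/11.
New quantity: q = 280 − 6(398/11) = 692/11.
DWL = ½ × 3 × (782/11 − 692/11) = 135/11.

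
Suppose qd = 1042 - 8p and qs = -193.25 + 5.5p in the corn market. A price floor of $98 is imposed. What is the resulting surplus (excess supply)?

Surplus = 87.75

Equilibrium price would be p* = 91.5, so the floor at 98 binds.
At p = 98: qd = 258, qs = 345.75.
Surplus = 345.75 − 258 = 87.75.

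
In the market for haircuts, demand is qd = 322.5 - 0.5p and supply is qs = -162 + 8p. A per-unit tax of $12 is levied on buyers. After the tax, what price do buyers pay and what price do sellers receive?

Pre-tax equilibrium: p* = 57, q* = 294.
Tax on buyers shifts demand to qd = 322.5 − 0.5(p + 12) = 316.5 - 0.5p.
316.5 - 0.5p = -162 + 8p gives seller price ps = 957/17; buyers pay pb = 957/17 + 12 = 1161/17.
New quantity: q = 322.5 − 0.5(1161/17) = 4902/17.

Buyers pay 1161/17, sellers receive 957/17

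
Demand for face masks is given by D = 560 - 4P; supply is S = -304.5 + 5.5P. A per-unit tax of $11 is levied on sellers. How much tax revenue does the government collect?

Tax revenue = 35640/19

Pre-tax equilibrium: P* = 91, Q* = 196.
Tax on sellers shifts supply to S = -304.5 + 5.5(P − 11) = -365 + 5.5P.
560 - 4P = -365 + 5.5P gives buyer price Pb = 1850/19; sellers receive Ps = 1850/19 − 11 = 1641/19.
New quantity: Q = 560 − 4(1850/19) = 3240/19.
Revenue = 11 × 3240/19 = 35640/19.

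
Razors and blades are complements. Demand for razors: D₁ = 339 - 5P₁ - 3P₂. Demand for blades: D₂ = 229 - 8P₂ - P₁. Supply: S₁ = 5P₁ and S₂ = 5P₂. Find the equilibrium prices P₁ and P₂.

P₁ = 3720/127, P₂ = 1951/127

Market 1: 339 - 5P₁ - 3P₂ = 5P₁ → 10P₁ + 3P₂ = 339.
Market 2: 13P₂ + P₁ = 229.
Eliminating P₂: 13×(1) − 3×(2) gives 127P₁ = 3720, so P₁ = 3720/127.
Back-substitute into (2): P₂ = (229 − 1×3720/127) / 13 = 1951/127.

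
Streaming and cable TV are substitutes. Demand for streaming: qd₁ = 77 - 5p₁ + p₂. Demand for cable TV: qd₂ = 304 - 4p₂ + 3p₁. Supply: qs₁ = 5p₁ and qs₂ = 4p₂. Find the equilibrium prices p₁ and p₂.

p₁ = 920/77, p₂ = 3271/77

Market 1: 77 - 5p₁ + p₂ = 5p₁ → 10p₁ - p₂ = 77.
Market 2: 8p₂ - 3p₁ = 304.
Eliminating p₂: 8×(1) + 1×(2) gives 77p₁ = 920, so p₁ = 920/77.
Back-substitute into (2): p₂ = (304 + 3×920/77) / 8 = 3271/77.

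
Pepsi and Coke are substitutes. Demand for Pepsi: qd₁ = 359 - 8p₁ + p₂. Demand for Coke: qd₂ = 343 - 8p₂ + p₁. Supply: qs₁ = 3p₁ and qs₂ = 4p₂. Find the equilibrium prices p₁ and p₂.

Market 1: 359 - 8p₁ + p₂ = 3p₁ → 11p₁ - p₂ = 359.
Market 2: 12p₂ - p₁ = 343.
Eliminating p₂: 12×(1) + 1×(2) gives 131p₁ = 4651, so p₁ = 4651/131.
Back-substitute into (2): p₂ = (343 + 1×4651/131) / 12 = 4132/131.

p₁ = 4651/131, p₂ = 4132/131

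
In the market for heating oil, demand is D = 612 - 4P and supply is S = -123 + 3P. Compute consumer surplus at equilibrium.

Equilibrium: 612 - 4P = -123 + 3P gives P* = 105, Q* = 192.
Demand choke price (D = 0): P = 153.
CS = ½(153 − 105)(192) = 4608.

Consumer surplus = 4608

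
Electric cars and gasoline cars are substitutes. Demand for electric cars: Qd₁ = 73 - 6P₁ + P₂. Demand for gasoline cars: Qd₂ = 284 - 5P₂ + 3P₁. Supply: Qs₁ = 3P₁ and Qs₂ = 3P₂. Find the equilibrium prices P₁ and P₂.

Market 1: 73 - 6P₁ + P₂ = 3P₁ → 9P₁ - P₂ = 73.
Market 2: 8P₂ - 3P₁ = 284.
Eliminating P₂: 8×(1) + 1×(2) gives 69P₁ = 868, so P₁ = 868/69.
Back-substitute into (2): P₂ = (284 + 3×868/69) / 8 = 925/23.

P₁ = 868/69, P₂ = 925/23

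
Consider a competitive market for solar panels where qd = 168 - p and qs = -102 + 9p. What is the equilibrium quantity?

q* = 141

Set qd = qs: 168 - p = -102 + 9p.
270 = 10p, so p* = 27.
q* = 168 − 1(27) = 141.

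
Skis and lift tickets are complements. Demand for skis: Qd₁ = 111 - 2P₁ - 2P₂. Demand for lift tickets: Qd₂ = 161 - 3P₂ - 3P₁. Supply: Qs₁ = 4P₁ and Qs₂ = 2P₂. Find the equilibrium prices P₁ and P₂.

P₁ = 233/24, P₂ = 26.375

Market 1: 111 - 2P₁ - 2P₂ = 4P₁ → 6P₁ + 2P₂ = 111.
Market 2: 5P₂ + 3P₁ = 161.
Eliminating P₂: 5×(1) − 2×(2) gives 24P₁ = 233, so P₁ = 233/24.
Back-substitute into (2): P₂ = (161 − 3×233/24) / 5 = 26.375.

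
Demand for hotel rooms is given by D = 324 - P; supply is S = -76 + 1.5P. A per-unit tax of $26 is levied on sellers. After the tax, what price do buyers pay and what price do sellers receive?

Pre-tax equilibrium: P* = 160, Q* = 164.
Tax on sellers shifts supply to S = -76 + 1.5(P − 26) = -115 + 1.5P.
324 - P = -115 + 1.5P gives buyer price Pb = 175.6; sellers receive Ps = 175.6 − 26 = 149.6.
New quantity: Q = 324 − 1(175.6) = 148.4.

Buyers pay $175.6, sellers receive $149.6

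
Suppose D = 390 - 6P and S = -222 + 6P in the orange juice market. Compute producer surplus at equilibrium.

Equilibrium: 390 - 6P = -222 + 6P gives P* = 51, Q* = 84.
Supply starts at P = 37 (where S = 0).
PS = ½(51 − 37)(84) = 588.

Producer surplus = 588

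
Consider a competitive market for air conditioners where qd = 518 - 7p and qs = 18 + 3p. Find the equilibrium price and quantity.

Set qd = qs: 518 - 7p = 18 + 3p.
500 = 10p, so p* = 50.
q* = 518 − 7(50) = 168.

p* = 50, q* = 168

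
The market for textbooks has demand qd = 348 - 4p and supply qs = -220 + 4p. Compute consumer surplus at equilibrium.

Equilibrium: 348 - 4p = -220 + 4p gives p* = 71, q* = 64.
Demand choke price (qd = 0): p = 87.
CS = ½(87 − 71)(64) = 512.

Consumer surplus = 512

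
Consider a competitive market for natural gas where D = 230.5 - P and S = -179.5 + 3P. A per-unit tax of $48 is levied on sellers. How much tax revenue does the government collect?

Tax revenue = 4416

Pre-tax equilibrium: P* = 102.5, Q* = 128.
Tax on sellers shifts supply to S = -179.5 + 3(P − 48) = -323.5 + 3P.
230.5 - P = -323.5 + 3P gives buyer price Pb = 138.5; sellers receive Ps = 138.5 − 48 = 90.5.
New quantity: Q = 230.5 − 1(138.5) = 92.
Revenue = 48 × 92 = 4416.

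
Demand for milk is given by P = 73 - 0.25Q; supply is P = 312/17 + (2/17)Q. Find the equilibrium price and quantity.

Set the two price expressions equal: 73 - 0.25Q = 312/17 + (2/17)Q.
929/17 = (25/68)Q, so Q* = 148.64.
P* = 73 − (0.25)(148.64) = 35.84.

P* = 35.84, Q* = 148.64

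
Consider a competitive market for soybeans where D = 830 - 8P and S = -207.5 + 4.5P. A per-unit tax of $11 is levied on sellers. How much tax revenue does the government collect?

Tax revenue = 1477.52

Pre-tax equilibrium: P* = 83, Q* = 166.
Tax on sellers shifts supply to S = -207.5 + 4.5(P − 11) = -257 + 4.5P.
830 - 8P = -257 + 4.5P gives buyer price Pb = 86.96; sellers receive Ps = 86.96 − 11 = 75.96.
New quantity: Q = 830 − 8(86.96) = 134.32.
Revenue = 11 × 134.32 = 1477.52.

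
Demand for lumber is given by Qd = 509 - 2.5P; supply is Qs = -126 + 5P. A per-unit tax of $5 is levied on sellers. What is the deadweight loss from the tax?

Deadweight loss = 125/6

Pre-tax equilibrium: P* = 254/3, Q* = 892/3.
Tax on sellers shifts supply to Qs = -126 + 5(P − 5) = -151 + 5P.
509 - 2.5P = -151 + 5P gives buyer price Pb = 88; sellers receive Ps = 88 − 5 = 83.
New quantity: Q = 509 − 2.5(88) = 289.
DWL = ½ × 5 × (892/3 − 289) = 125/6.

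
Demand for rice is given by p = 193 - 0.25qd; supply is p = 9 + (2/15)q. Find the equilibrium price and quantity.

p* = 73, q* = 480

Set the two price expressions equal: 193 - 0.25q = 9 + (2/15)q.
184 = (23/60)q, so q* = 480.
p* = 193 − (0.25)(480) = 73.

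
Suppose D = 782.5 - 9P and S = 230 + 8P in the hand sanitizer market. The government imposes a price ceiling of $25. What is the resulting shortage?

Shortage = 127.5

Equilibrium price would be P* = 32.5, so the ceiling at 25 binds.
At P = 25: D = 782.5 − 9(25) = 557.5, S = 230 + 8(25) = 430.
Shortage = 557.5 − 430 = 127.5.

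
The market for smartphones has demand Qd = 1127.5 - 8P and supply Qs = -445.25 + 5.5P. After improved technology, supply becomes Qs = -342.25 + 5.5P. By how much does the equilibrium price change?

ΔP = -206/27

Original equilibrium: P* = 116.5, Q* = 195.5.
New equilibrium: 1127.5 - 8P = -342.25 + 5.5P, so 1469.75 = 13.5P and P' = 5879/54; Q' = 1127.5 − 8(5879/54) = 13853/54.
Change in price: 5879/54 − 116.5 = -206/27.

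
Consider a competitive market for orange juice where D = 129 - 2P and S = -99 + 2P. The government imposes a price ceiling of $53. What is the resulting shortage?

Shortage = 16

Equilibrium price would be P* = 57, so the ceiling at 53 binds.
At P = 53: D = 129 − 2(53) = 23, S = -99 + 2(53) = 7.
Shortage = 23 − 7 = 16.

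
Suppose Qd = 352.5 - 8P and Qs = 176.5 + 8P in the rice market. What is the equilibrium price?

Set Qd = Qs: 352.5 - 8P = 176.5 + 8P.
176 = 16P, so P* = 11.
Q* = 352.5 − 8(11) = 264.5.

P* = 11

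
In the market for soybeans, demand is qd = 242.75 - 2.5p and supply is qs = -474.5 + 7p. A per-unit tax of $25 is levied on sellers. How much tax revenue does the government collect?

Pre-tax equilibrium: p* = 75.5, q* = 54.
Tax on sellers shifts supply to qs = -474.5 + 7(p − 25) = -649.5 + 7p.
242.75 - 2.5p = -649.5 + 7p gives buyer price pb = 3569/38; sellers receive ps = 3569/38 − 25 = 2619/38.
New quantity: q = 242.75 − 2.5(3569/38) = 151/19.
Revenue = 25 × 151/19 = 3775/19.

Tax revenue = 3775/19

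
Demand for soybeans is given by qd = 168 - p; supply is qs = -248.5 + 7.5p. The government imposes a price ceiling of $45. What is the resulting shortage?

Shortage = 34

Equilibrium price would be p* = 49, so the ceiling at 45 binds.
At p = 45: qd = 168 − 1(45) = 123, qs = -248.5 + 7.5(45) = 89.
Shortage = 123 − 89 = 34.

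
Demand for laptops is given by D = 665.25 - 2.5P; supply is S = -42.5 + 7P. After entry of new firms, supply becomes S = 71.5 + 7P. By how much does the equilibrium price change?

Original equilibrium: P* = 74.5, Q* = 479.
New equilibrium: 665.25 - 2.5P = 71.5 + 7P, so 593.75 = 9.5P and P' = 62.5; Q' = 665.25 − 2.5(62.5) = 509.
Change in price: 62.5 − 74.5 = -12.

ΔP = -12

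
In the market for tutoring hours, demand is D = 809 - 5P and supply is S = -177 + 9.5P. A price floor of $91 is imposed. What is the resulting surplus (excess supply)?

Equilibrium price would be P* = 68, so the floor at 91 binds.
At P = 91: D = 354, S = 687.5.
Surplus = 687.5 − 354 = 333.5.

Surplus = 333.5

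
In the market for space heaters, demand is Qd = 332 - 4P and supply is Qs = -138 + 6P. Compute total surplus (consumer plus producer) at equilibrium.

Equilibrium: 332 - 4P = -138 + 6P gives P* = 47, Q* = 144.
Demand choke price: P = 83; supply starts at P = 23.
CS = ½(83 − 47)(144) = 2592; PS = ½(47 − 23)(144) = 1728.

Total surplus = 4320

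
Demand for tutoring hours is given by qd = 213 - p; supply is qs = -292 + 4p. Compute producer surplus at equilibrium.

Equilibrium: 213 - p = -292 + 4p gives p* = 101, q* = 112.
Supply starts at p = 73 (where qs = 0).
PS = ½(101 − 73)(112) = 1568.

Producer surplus = 1568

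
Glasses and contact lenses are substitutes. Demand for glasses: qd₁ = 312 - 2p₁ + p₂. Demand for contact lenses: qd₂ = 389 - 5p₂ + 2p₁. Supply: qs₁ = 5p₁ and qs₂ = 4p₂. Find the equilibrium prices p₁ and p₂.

Market 1: 312 - 2p₁ + p₂ = 5p₁ → 7p₁ - p₂ = 312.
Market 2: 9p₂ - 2p₁ = 389.
Eliminating p₂: 9×(1) + 1×(2) gives 61p₁ = 3197, so p₁ = 3197/61.
Back-substitute into (2): p₂ = (389 + 2×3197/61) / 9 = 3347/61.

p₁ = 3197/61, p₂ = 3347/61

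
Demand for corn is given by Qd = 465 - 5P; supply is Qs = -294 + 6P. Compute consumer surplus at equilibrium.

Equilibrium: 465 - 5P = -294 + 6P gives P* = 69, Q* = 120.
Demand choke price (Qd = 0): P = 93.
CS = ½(93 − 69)(120) = 1440.

Consumer surplus = 1440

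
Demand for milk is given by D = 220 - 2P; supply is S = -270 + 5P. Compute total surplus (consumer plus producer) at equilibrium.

Equilibrium: 220 - 2P = -270 + 5P gives P* = 70, Q* = 80.
Demand choke price: P = 110; supply starts at P = 54.
CS = ½(110 − 70)(80) = 1600; PS = ½(70 − 54)(80) = 640.

Total surplus = 2240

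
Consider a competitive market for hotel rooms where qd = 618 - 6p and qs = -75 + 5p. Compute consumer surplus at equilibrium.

Equilibrium: 618 - 6p = -75 + 5p gives p* = 63, q* = 240.
Demand choke price (qd = 0): p = 103.
CS = ½(103 − 63)(240) = 4800.

Consumer surplus = 4800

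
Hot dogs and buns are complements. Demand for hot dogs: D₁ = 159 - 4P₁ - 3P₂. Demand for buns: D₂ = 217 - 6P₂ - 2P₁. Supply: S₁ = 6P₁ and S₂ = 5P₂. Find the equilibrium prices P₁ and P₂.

P₁ = 549/52, P₂ = 463/26

Market 1: 159 - 4P₁ - 3P₂ = 6P₁ → 10P₁ + 3P₂ = 159.
Market 2: 11P₂ + 2P₁ = 217.
Eliminating P₂: 11×(1) − 3×(2) gives 104P₁ = 1098, so P₁ = 549/52.
Back-substitute into (2): P₂ = (217 − 2×549/52) / 11 = 463/26.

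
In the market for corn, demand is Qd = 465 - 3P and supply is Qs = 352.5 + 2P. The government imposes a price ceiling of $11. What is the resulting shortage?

Shortage = 57.5

Equilibrium price would be P* = 22.5, so the ceiling at 11 binds.
At P = 11: Qd = 465 − 3(11) = 432, Qs = 352.5 + 2(11) = 374.5.
Shortage = 432 − 374.5 = 57.5.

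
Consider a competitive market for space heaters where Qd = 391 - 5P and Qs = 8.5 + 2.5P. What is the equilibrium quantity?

Set Qd = Qs: 391 - 5P = 8.5 + 2.5P.
382.5 = 7.5P, so P* = 51.
Q* = 391 − 5(51) = 136.

Q* = 136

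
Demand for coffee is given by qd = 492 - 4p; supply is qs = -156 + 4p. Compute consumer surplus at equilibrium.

Equilibrium: 492 - 4p = -156 + 4p gives p* = 81, q* = 168.
Demand choke price (qd = 0): p = 123.
CS = ½(123 − 81)(168) = 3528.

Consumer surplus = 3528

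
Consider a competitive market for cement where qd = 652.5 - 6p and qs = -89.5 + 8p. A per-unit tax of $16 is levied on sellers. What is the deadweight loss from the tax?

Deadweight loss = 3072/7

Pre-tax equilibrium: p* = 53, q* = 334.5.
Tax on sellers shifts supply to qs = -89.5 + 8(p − 16) = -217.5 + 8p.
652.5 - 6p = -217.5 + 8p gives buyer price pb = 435/7; sellers receive ps = 435/7 − 16 = 323/7.
New quantity: q = 652.5 − 6(435/7) = 3915/14.
DWL = ½ × 16 × (334.5 − 3915/14) = 3072/7.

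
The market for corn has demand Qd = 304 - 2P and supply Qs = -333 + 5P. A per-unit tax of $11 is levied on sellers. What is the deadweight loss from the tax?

Deadweight loss = 605/7

Pre-tax equilibrium: P* = 91, Q* = 122.
Tax on sellers shifts supply to Qs = -333 + 5(P − 11) = -388 + 5P.
304 - 2P = -388 + 5P gives buyer price Pb = 692/7; sellers receive Ps = 692/7 − 11 = 615/7.
New quantity: Q = 304 − 2(692/7) = 744/7.
DWL = ½ × 11 × (122 − 744/7) = 605/7.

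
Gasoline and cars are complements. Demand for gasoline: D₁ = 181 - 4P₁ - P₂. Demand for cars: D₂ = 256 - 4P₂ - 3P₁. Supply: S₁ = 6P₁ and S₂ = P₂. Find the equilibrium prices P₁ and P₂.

Market 1: 181 - 4P₁ - P₂ = 6P₁ → 10P₁ + P₂ = 181.
Market 2: 5P₂ + 3P₁ = 256.
Eliminating P₂: 5×(1) − 1×(2) gives 47P₁ = 649, so P₁ = 649/47.
Back-substitute into (2): P₂ = (256 − 3×649/47) / 5 = 2017/47.

P₁ = 649/47, P₂ = 2017/47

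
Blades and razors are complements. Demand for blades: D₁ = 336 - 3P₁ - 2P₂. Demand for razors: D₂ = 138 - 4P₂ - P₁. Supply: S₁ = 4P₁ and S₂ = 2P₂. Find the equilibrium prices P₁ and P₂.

P₁ = 43.5, P₂ = 15.75

Market 1: 336 - 3P₁ - 2P₂ = 4P₁ → 7P₁ + 2P₂ = 336.
Market 2: 6P₂ + P₁ = 138.
Eliminating P₂: 6×(1) − 2×(2) gives 40P₁ = 1740, so P₁ = 43.5.
Back-substitute into (2): P₂ = (138 − 1×43.5) / 6 = 15.75.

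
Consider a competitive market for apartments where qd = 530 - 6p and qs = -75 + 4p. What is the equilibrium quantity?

Set qd = qs: 530 - 6p = -75 + 4p.
605 = 10p, so p* = 60.5.
q* = 530 − 6(60.5) = 167.

q* = 167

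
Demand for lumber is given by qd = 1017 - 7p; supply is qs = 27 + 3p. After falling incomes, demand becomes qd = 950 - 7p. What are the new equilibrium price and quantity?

p' = 92.3, q' = 303.9

Original equilibrium: p* = 99, q* = 324.
New equilibrium: 950 - 7p = 27 + 3p, so 923 = 10p and p' = 92.3; q' = 950 − 7(92.3) = 303.9.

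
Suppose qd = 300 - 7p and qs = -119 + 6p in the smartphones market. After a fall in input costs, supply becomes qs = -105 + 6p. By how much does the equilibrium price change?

Δp = -14/13

Original equilibrium: p* = 419/13, q* = 967/13.
New equilibrium: 300 - 7p = -105 + 6p, so 405 = 13p and p' = 405/13; q' = 300 − 7(405/13) = 1065/13.
Change in price: 405/13 − 419/13 = -14/13.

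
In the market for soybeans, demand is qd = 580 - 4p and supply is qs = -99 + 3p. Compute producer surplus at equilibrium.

Equilibrium: 580 - 4p = -99 + 3p gives p* = 97, q* = 192.
Supply starts at p = 33 (where qs = 0).
PS = ½(97 − 33)(192) = 6144.

Producer surplus = 6144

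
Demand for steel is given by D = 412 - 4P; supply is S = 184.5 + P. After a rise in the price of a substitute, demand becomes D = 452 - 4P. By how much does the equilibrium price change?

ΔP = 8

Original equilibrium: P* = 45.5, Q* = 230.
New equilibrium: 452 - 4P = 184.5 + P, so 267.5 = 5P and P' = 53.5; Q' = 452 − 4(53.5) = 238.
Change in price: 53.5 − 45.5 = 8.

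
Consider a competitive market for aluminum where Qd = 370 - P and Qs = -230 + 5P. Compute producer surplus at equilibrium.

Equilibrium: 370 - P = -230 + 5P gives P* = 100, Q* = 270.
Supply starts at P = 46 (where Qs = 0).
PS = ½(100 − 46)(270) = 7290.

Producer surplus = 7290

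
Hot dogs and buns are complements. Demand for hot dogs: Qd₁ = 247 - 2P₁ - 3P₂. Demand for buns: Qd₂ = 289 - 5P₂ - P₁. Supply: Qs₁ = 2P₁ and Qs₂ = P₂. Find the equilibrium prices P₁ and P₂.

P₁ = 205/7, P₂ = 303/7

Market 1: 247 - 2P₁ - 3P₂ = 2P₁ → 4P₁ + 3P₂ = 247.
Market 2: 6P₂ + P₁ = 289.
Eliminating P₂: 6×(1) − 3×(2) gives 21P₁ = 615, so P₁ = 205/7.
Back-substitute into (2): P₂ = (289 − 1×205/7) / 6 = 303/7.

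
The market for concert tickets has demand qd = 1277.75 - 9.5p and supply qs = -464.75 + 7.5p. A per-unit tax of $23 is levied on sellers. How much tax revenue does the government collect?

Tax revenue = 324691/68

Pre-tax equilibrium: p* = 102.5, q* = 304.
Tax on sellers shifts supply to qs = -464.75 + 7.5(p − 23) = -637.25 + 7.5p.
1277.75 - 9.5p = -637.25 + 7.5p gives buyer price pb = 1915/17; sellers receive ps = 1915/17 − 23 = 1524/17.
New quantity: q = 1277.75 − 9.5(1915/17) = 14117/68.
Revenue = 23 × 14117/68 = 324691/68.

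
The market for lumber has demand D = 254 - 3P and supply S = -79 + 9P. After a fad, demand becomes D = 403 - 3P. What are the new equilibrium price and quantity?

Original equilibrium: P* = 27.75, Q* = 170.75.
New equilibrium: 403 - 3P = -79 + 9P, so 482 = 12P and P' = 241/6; Q' = 403 − 3(241/6) = 282.5.

P' = 241/6, Q' = 282.5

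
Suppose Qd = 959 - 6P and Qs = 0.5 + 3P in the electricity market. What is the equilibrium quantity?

Q* = 320

Set Qd = Qs: 959 - 6P = 0.5 + 3P.
958.5 = 9P, so P* = 106.5.
Q* = 959 − 6(106.5) = 320.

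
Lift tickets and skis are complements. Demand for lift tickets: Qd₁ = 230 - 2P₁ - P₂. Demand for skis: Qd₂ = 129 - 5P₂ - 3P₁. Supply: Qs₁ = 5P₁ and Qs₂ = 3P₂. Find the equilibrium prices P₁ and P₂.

P₁ = 1711/53, P₂ = 213/53

Market 1: 230 - 2P₁ - P₂ = 5P₁ → 7P₁ + P₂ = 230.
Market 2: 8P₂ + 3P₁ = 129.
Eliminating P₂: 8×(1) − 1×(2) gives 53P₁ = 1711, so P₁ = 1711/53.
Back-substitute into (2): P₂ = (129 − 3×1711/53) / 8 = 213/53.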